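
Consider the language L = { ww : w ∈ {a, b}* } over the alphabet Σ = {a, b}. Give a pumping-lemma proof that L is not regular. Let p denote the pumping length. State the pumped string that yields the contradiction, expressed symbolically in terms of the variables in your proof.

Suppose for contradiction that L is regular, and let p be the pumping length.
Take w = a^p b^p a^p b^p = uu where u = a^pb^p; then w ∈ L and |w| = 4p ≥ p.
The pumping lemma gives a decomposition w = xyz where |xy| ≤ p and |y| > 0.
The first p characters of w are a's, so xy (and hence y) consists only of a's. Write y = a^k, 1 ≤ k ≤ p.
Pump with i = 2: xy^2z = a^{p+k} b^p a^p b^p, of length 4p+k. Suppose this equals vv. The string starts with a and ends with b, so v does too; thus the boundary between the two copies of v is a b→a transition. There is exactly one such transition, at position 2p+k, so |v| = 2p+k and |vv| = 4p+2k ≠ 4p+k since k ≥ 1. So xy^2z ∉ L.
Contradiction. Therefore L is not regular.

a^{p+k} b^p a^p b^p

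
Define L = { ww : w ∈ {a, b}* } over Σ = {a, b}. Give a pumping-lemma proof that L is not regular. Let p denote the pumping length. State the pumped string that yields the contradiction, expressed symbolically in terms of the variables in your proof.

Assume L is regular. Let p be the pumping length given by the pumping lemma.
Take w = a^p b^p a^p b^p = uu where u = a^pb^p; then w ∈ L and |w| = 4p ≥ p.
Write w = xyz as guaranteed by the lemma, with |xy| ≤ p and |y| > 0.
Since the first p symbols of w are all a's and |xy| ≤ p, y lies entirely in the leading a-block: y = a^k for some k with 1 ≤ k ≤ p.
Pump with i = 2: xy^2z = a^{p+k} b^p a^p b^p, of length 4p+k. Suppose this equals vv. The string starts with a and ends with b, so v does too; thus the boundary between the two copies of v is a b→a transition. There is exactly one such transition, at position 2p+k, so |v| = 2p+k and |vv| = 4p+2k ≠ 4p+k since k ≥ 1. So xy^2z ∉ L.
Contradiction. Therefore L is not regular.

a^{p+k} b^p a^p b^p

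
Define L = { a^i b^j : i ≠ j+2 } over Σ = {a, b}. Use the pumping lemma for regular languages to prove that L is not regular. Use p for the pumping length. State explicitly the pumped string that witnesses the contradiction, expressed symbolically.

a^{p+p!} b^{p+p!-2}

Assume L is regular. Let p be the pumping length given by the pumping lemma.
Choose w = a^p b^{p+p!-2}. Since p ≠ (p+p!-2)+2 = p+p!, w ∈ L; and |w| ≥ p.
Write w = xyz as guaranteed by the lemma, with |xy| ≤ p and |y| ≥ 1.
The first p characters of w are a's, so xy (and hence y) consists only of a's. Write y = a^k, 1 ≤ k ≤ p.
Since 1 ≤ k ≤ p, k divides p!; set t = 1 + p!/k. Then xy^t z has p + (p!/k)·k = p + p! copies of a. Now the a-count is p+p! and (b-count)+2 = (p+p!-2)+2 = p+p!, so i ≠ j+2 fails. So xy^t z = a^{p+p!} b^{p+p!-2} ∉ L.
Contradiction. Therefore L is not regular.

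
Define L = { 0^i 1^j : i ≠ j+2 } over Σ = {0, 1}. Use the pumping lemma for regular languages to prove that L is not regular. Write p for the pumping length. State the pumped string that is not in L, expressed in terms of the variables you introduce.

0^{p+p!} 1^{p+p!-2}

Suppose for contradiction that L is regular, and let p be the pumping length.
Choose w = 0^p 1^{p+p!-2}. Since p ≠ (p+p!-2)+2 = p+p!, w ∈ L; and |w| ≥ p.
Write w = xyz as guaranteed by the lemma, with |xy| ≤ p and y is nonempty.
Since the first p symbols of w are all 0's and |xy| ≤ p, y lies entirely in the leading 0-block: y = 0^k for some k with 1 ≤ k ≤ p.
Since 1 ≤ k ≤ p, k divides p!; set t = 1 + p!/k. Then xy^t z has p + (p!/k)·k = p + p! copies of 0. Now the 0-count is p+p! and (1-count)+2 = (p+p!-2)+2 = p+p!, so i ≠ j+2 fails. So xy^t z = 0^{p+p!} 1^{p+p!-2} ∉ L.
Contradiction. Therefore L is not regular.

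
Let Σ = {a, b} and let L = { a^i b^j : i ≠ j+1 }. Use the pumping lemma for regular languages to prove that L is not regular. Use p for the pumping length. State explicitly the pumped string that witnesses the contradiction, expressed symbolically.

Suppose for contradiction that L is regular, and let p be the pumping length.
Choose w = a^p b^{p+p!-1}. Since p ≠ (p+p!-1)+1 = p+p!, w ∈ L; and |w| ≥ p.
Write w = xyz as guaranteed by the lemma, with |xy| ≤ p and |y| ≥ 1.
Since the first p symbols of w are all a's and |xy| ≤ p, y lies entirely in the leading a-block: y = a^k for some k with 1 ≤ k ≤ p.
Since 1 ≤ k ≤ p, k divides p!; set t = 1 + p!/k. Then xy^t z has p + (p!/k)·k = p + p! copies of a. Now the a-count is p+p! and (b-count)+1 = (p+p!-1)+1 = p+p!, so i ≠ j+1 fails. So xy^t z = a^{p+p!} b^{p+p!-1} ∉ L.
This is a contradiction; hence L is not regular.

a^{p+p!} b^{p+p!-1}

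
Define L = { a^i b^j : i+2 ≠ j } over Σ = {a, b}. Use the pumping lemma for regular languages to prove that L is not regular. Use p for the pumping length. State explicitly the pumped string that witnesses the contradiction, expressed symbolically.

a^{p+p!} b^{p+p!+2}

Assume L is regular. Let p be the pumping length given by the pumping lemma.
Choose w = a^p b^{p+p!+2}. Since p ≠ (p+p!+2)-2 = p+p!, w ∈ L; and |w| ≥ p.
The pumping lemma gives a decomposition w = xyz where |xy| ≤ p and |y| > 0.
Since the first p symbols of w are all a's and |xy| ≤ p, y lies entirely in the leading a-block: y = a^k for some k with 1 ≤ k ≤ p.
Since 1 ≤ k ≤ p, k divides p!; set t = 1 + p!/k. Then xy^t z has p + (p!/k)·k = p + p! copies of a. Now the a-count is p+p! and (b-count)-2 = (p+p!+2)-2 = p+p!, so i+2 ≠ j fails. So xy^t z = a^{p+p!} b^{p+p!+2} ∉ L.
This contradicts the pumping lemma, so L is not regular.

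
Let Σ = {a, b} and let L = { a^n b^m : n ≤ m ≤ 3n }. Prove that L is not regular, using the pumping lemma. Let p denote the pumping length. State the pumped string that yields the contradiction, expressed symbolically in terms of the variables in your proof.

Assume L is regular; let p be its pumping constant.
Take w = a^p b^p ∈ L (since p ≤ p ≤ 3p), with |w| = 2p ≥ p.
Write w = xyz as guaranteed by the lemma, with |xy| ≤ p and |y| ≥ 1.
Since the first p symbols of w are all a's and |xy| ≤ p, y lies entirely in the leading a-block: y = a^k for some k with 1 ≤ k ≤ p.
Pump with i = 2: xy^2z = a^{p+k} b^p. Now n = p+k > p = m, so the condition n ≤ m fails. Thus xy^2z ∉ L.
Contradiction. Therefore L is not regular.

a^{p+k} b^p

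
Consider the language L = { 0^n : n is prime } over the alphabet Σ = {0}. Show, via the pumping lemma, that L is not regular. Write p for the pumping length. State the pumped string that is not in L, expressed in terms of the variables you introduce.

Suppose for contradiction that L is regular, and let p be the pumping length.
Let q be a prime with q ≥ p+2 (infinitely many primes exist), and take w = 0^q ∈ L with |w| = q ≥ p.
By the pumping lemma, w = xyz with |xy| ≤ p and y is nonempty.
Then y = 0^k for some k with 1 ≤ k ≤ p.
Since 1 ≤ k ≤ p, |xz| = q-k. Pump with i = q+1: |xy^{q+1}z| = (q-k)+(q+1)k = q+qk = q(1+k), which is composite (both factors ≥ 2). So xy^{q+1}z = 0^{q(1+k)} ∉ L.
This is a contradiction; hence L is not regular.

0^{q(1+k)}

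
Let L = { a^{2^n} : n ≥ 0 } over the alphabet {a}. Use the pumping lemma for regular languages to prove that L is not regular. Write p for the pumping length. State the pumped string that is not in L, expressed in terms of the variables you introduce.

Toward a contradiction, assume L is regular with pumping length p.
Take w = a^{2^p} ∈ L with |w| = 2^p ≥ p.
The pumping lemma gives a decomposition w = xyz where |xy| ≤ p and y is nonempty.
Then y = a^k for some k with 1 ≤ k ≤ p.
Pump with i = 2: xy^2z = a^{2^p+k}. Since 1 ≤ k ≤ p < 2^p, we have 2^p < 2^p+k < 2^{p+1}, so 2^p+k is not a power of 2. So xy^2z ∉ L.
This contradicts the pumping lemma, so L is not regular.

a^{2^p+k}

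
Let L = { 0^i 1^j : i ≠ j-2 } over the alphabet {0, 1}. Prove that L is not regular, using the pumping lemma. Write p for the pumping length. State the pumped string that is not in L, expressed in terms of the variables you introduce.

0^{p+p!} 1^{p+p!+2}

Assume L is regular. Let p be the pumping length given by the pumping lemma.
Choose w = 0^p 1^{p+p!+2}. Since p ≠ (p+p!+2)-2 = p+p!, w ∈ L; and |w| ≥ p.
By the pumping lemma, w = xyz with |xy| ≤ p and |y| ≥ 1.
Since the first p symbols of w are all 0's and |xy| ≤ p, y lies entirely in the leading 0-block: y = 0^k for some k with 1 ≤ k ≤ p.
Since 1 ≤ k ≤ p, k divides p!; set t = 1 + p!/k. Then xy^t z has p + (p!/k)·k = p + p! copies of 0. Now the 0-count is p+p! and (1-count)-2 = (p+p!+2)-2 = p+p!, so i ≠ j-2 fails. So xy^t z = 0^{p+p!} 1^{p+p!+2} ∉ L.
This contradicts the pumping lemma, so L is not regular.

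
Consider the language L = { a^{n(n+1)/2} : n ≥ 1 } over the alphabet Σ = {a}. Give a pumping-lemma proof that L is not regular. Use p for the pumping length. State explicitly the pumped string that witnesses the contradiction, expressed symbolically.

a^{p(p+1)/2+k}

Toward a contradiction, assume L is regular with pumping length p.
Take w = a^{p(p+1)/2} ∈ L with |w| = p(p+1)/2 ≥ p.
The pumping lemma gives a decomposition w = xyz where |xy| ≤ p and y is nonempty.
Then y = a^k for some k with 1 ≤ k ≤ p.
Pump with i = 2: xy^2z = a^{p(p+1)/2+k}. Since 1 ≤ k ≤ p, p(p+1)/2 < p(p+1)/2+k ≤ p(p+1)/2+p < (p+1)(p+2)/2, so p(p+1)/2+k is strictly between consecutive triangular numbers. So xy^2z ∉ L.
This is a contradiction; hence L is not regular.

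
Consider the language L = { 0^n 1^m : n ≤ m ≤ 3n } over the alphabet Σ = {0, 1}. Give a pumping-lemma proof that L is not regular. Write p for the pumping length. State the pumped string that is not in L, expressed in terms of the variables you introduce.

Assume L is regular. Let p be the pumping length given by the pumping lemma.
Take w = 0^p 1^p ∈ L (since p ≤ p ≤ 3p), with |w| = 2p ≥ p.
By the pumping lemma, w = xyz with |xy| ≤ p and |y| > 0.
The first p characters of w are 0's, so xy (and hence y) consists only of 0's. Write y = 0^k, 1 ≤ k ≤ p.
Pump with i = 2: xy^2z = 0^{p+k} 1^p. Now n = p+k > p = m, so the condition n ≤ m fails. Thus xy^2z ∉ L.
This is a contradiction; hence L is not regular.

0^{p+k} 1^p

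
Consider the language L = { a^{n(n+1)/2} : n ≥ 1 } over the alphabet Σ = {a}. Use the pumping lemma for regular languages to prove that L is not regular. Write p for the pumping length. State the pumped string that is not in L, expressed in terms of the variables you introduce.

a^{p(p+1)/2+k}

Assume L is regular. Let p be the pumping length given by the pumping lemma.
Take w = a^{p(p+1)/2} ∈ L with |w| = p(p+1)/2 ≥ p.
The pumping lemma gives a decomposition w = xyz where |xy| ≤ p and y is nonempty.
Then y = a^k for some k with 1 ≤ k ≤ p.
Pump with i = 2: xy^2z = a^{p(p+1)/2+k}. Since 1 ≤ k ≤ p, p(p+1)/2 < p(p+1)/2+k ≤ p(p+1)/2+p < (p+1)(p+2)/2, so p(p+1)/2+k is strictly between consecutive triangular numbers. So xy^2z ∉ L.
Contradiction. Therefore L is not regular.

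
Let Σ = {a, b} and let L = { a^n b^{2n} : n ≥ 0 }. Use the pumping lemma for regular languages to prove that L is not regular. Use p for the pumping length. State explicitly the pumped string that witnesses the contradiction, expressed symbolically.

a^{p+k} b^{2p}

Suppose for contradiction that L is regular, and let p be the pumping length.
Take w = a^p b^{2p}. Then w ∈ L and |w| = 3p ≥ p.
Write w = xyz as guaranteed by the lemma, with |xy| ≤ p and |y| > 0.
Because |xy| ≤ p and w begins with p copies of a, we have y = a^k with 1 ≤ k ≤ p.
Pump with i = 2: xy^2z = a^{p+k} b^{2p}. For this to lie in L we would need 2p = 2(p+k), which forces k = 0. But k ≥ 1, so xy^2z ∉ L.
This is a contradiction; hence L is not regular.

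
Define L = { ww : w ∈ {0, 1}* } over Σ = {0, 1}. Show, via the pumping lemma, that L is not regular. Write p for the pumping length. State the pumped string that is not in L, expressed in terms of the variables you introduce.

Assume L is regular. Let p be the pumping length given by the pumping lemma.
Take w = 0^p 1^p 0^p 1^p = uu where u = 0^p1^p; then w ∈ L and |w| = 4p ≥ p.
The pumping lemma gives a decomposition w = xyz where |xy| ≤ p and |y| > 0.
Since the first p symbols of w are all 0's and |xy| ≤ p, y lies entirely in the leading 0-block: y = 0^k for some k with 1 ≤ k ≤ p.
Pump with i = 2: xy^2z = 0^{p+k} 1^p 0^p 1^p, of length 4p+k. Suppose this equals vv. The string starts with 0 and ends with 1, so v does too; thus the boundary between the two copies of v is a 1→0 transition. There is exactly one such transition, at position 2p+k, so |v| = 2p+k and |vv| = 4p+2k ≠ 4p+k since k ≥ 1. So xy^2z ∉ L.
This is a contradiction; hence L is not regular.

0^{p+k} 1^p 0^p 1^p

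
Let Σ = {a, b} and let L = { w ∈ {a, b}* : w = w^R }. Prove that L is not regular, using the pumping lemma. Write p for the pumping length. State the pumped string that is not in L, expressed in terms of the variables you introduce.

a^{p+k} b a^p

Toward a contradiction, assume L is regular with pumping length p.
Take w = a^p b a^p, a palindrome of length 2p+1 ≥ p.
Write w = xyz as guaranteed by the lemma, with |xy| ≤ p and y is nonempty.
The first p characters of w are a's, so xy (and hence y) consists only of a's. Write y = a^k, 1 ≤ k ≤ p.
Pump with i = 2: xy^2z = a^{p+k} b a^p. Its reverse is a^p b a^{p+k}, which differs from xy^2z since k ≥ 1. So xy^2z is not a palindrome and xy^2z ∉ L.
This is a contradiction; hence L is not regular.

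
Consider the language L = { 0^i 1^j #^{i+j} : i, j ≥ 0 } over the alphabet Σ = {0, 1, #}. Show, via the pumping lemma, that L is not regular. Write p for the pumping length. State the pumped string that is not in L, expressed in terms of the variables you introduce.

Assume L is regular. Let p be the pumping length given by the pumping lemma.
Take w = 0^p 1^p #^{2p} ∈ L (with i=j=p, i+j=2p), |w| = 4p ≥ p.
By the pumping lemma, w = xyz with |xy| ≤ p and y is nonempty.
Since the first p symbols of w are all 0's and |xy| ≤ p, y lies entirely in the leading 0-block: y = 0^k for some k with 1 ≤ k ≤ p.
Consider xy^2z = 0^{p+k} 1^p #^{2p}. Now the 0- and 1-counts sum to 2p+k, but the #-count is 2p ≠ 2p+k. So xy^2z ∉ L.
This is a contradiction; hence L is not regular.

0^{p+k} 1^p #^{2p}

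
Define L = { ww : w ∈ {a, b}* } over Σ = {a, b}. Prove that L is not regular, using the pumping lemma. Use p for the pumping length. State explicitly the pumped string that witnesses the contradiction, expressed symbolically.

a^{p+k} b^p a^p b^p

Toward a contradiction, assume L is regular with pumping length p.
Take w = a^p b^p a^p b^p = uu where u = a^pb^p; then w ∈ L and |w| = 4p ≥ p.
The pumping lemma gives a decomposition w = xyz where |xy| ≤ p and |y| > 0.
Because |xy| ≤ p and w begins with p copies of a, we have y = a^k with 1 ≤ k ≤ p.
Pump with i = 2: xy^2z = a^{p+k} b^p a^p b^p, of length 4p+k. Suppose this equals vv. The string starts with a and ends with b, so v does too; thus the boundary between the two copies of v is a b→a transition. There is exactly one such transition, at position 2p+k, so |v| = 2p+k and |vv| = 4p+2k ≠ 4p+k since k ≥ 1. So xy^2z ∉ L.
This contradicts the pumping lemma, so L is not regular.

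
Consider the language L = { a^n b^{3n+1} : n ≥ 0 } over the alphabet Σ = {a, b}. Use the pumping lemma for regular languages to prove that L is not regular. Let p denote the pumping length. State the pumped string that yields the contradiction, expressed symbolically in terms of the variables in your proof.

Suppose for contradiction that L is regular, and let p be the pumping length.
Choose w = a^p b^{3p+1}, which is in L with |w| = 4p+1 ≥ p.
The pumping lemma gives a decomposition w = xyz where |xy| ≤ p and |y| ≥ 1.
Because |xy| ≤ p and w begins with p copies of a, we have y = a^k with 1 ≤ k ≤ p.
Pump with i = 2: xy^2z = a^{p+k} b^{3p+1}. For this to lie in L we would need 3p+1 = 3(p+k)+1, which forces k = 0. But k ≥ 1, so xy^2z ∉ L.
Contradiction. Therefore L is not regular.

a^{p+k} b^{3p+1}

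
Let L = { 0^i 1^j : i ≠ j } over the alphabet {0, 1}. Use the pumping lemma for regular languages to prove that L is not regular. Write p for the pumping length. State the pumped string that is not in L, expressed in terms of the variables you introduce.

0^{p+p!} 1^{p+p!}

Suppose for contradiction that L is regular, and let p be the pumping length.
Choose w = 0^p 1^{p+p!}. Since p ≠ p+p!, w ∈ L; and |w| ≥ p.
By the pumping lemma, w = xyz with |xy| ≤ p and |y| ≥ 1.
The first p characters of w are 0's, so xy (and hence y) consists only of 0's. Write y = 0^k, 1 ≤ k ≤ p.
Since 1 ≤ k ≤ p, k divides p!; set t = 1 + p!/k. Then xy^t z has p + (p!/k)·k = p + p! copies of 0. Now the 0-count equals the 1-count, so i ≠ j fails. So xy^t z = 0^{p+p!} 1^{p+p!} ∉ L.
This is a contradiction; hence L is not regular.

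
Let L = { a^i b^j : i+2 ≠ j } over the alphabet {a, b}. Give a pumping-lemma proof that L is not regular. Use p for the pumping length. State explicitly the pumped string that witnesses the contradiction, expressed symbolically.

Assume L is regular; let p be its pumping constant.
Choose w = a^p b^{p+p!+2}. Since p ≠ (p+p!+2)-2 = p+p!, w ∈ L; and |w| ≥ p.
By the pumping lemma, w = xyz with |xy| ≤ p and y is nonempty.
Since the first p symbols of w are all a's and |xy| ≤ p, y lies entirely in the leading a-block: y = a^k for some k with 1 ≤ k ≤ p.
Since 1 ≤ k ≤ p, k divides p!; set t = 1 + p!/k. Then xy^t z has p + (p!/k)·k = p + p! copies of a. Now the a-count is p+p! and (b-count)-2 = (p+p!+2)-2 = p+p!, so i+2 ≠ j fails. So xy^t z = a^{p+p!} b^{p+p!+2} ∉ L.
This contradicts the pumping lemma, so L is not regular.

a^{p+p!} b^{p+p!+2}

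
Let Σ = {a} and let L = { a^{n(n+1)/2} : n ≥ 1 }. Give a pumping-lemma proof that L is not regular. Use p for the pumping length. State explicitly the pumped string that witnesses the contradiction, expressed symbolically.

a^{p(p+1)/2+k}

Suppose for contradiction that L is regular, and let p be the pumping length.
Take w = a^{p(p+1)/2} ∈ L with |w| = p(p+1)/2 ≥ p.
By the pumping lemma, w = xyz with |xy| ≤ p and y is nonempty.
Then y = a^k for some k with 1 ≤ k ≤ p.
Pump with i = 2: xy^2z = a^{p(p+1)/2+k}. Since 1 ≤ k ≤ p, p(p+1)/2 < p(p+1)/2+k ≤ p(p+1)/2+p < (p+1)(p+2)/2, so p(p+1)/2+k is strictly between consecutive triangular numbers. So xy^2z ∉ L.
This contradicts the pumping lemma, so L is not regular.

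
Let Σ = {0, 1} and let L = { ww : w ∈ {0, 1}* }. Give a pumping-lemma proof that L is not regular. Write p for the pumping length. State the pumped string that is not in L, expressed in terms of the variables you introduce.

Toward a contradiction, assume L is regular with pumping length p.
Take w = 0^p 1^p 0^p 1^p = uu where u = 0^p1^p; then w ∈ L and |w| = 4p ≥ p.
By the pumping lemma, w = xyz with |xy| ≤ p and |y| ≥ 1.
The first p characters of w are 0's, so xy (and hence y) consists only of 0's. Write y = 0^k, 1 ≤ k ≤ p.
Pump with i = 2: xy^2z = 0^{p+k} 1^p 0^p 1^p, of length 4p+k. Suppose this equals vv. The string starts with 0 and ends with 1, so v does too; thus the boundary between the two copies of v is a 1→0 transition. There is exactly one such transition, at position 2p+k, so |v| = 2p+k and |vv| = 4p+2k ≠ 4p+k since k ≥ 1. So xy^2z ∉ L.
This is a contradiction; hence L is not regular.

0^{p+k} 1^p 0^p 1^p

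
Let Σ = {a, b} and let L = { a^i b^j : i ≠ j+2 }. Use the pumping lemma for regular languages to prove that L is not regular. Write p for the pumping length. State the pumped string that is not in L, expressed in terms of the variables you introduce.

a^{p+p!} b^{p+p!-2}

Suppose for contradiction that L is regular, and let p be the pumping length.
Choose w = a^p b^{p+p!-2}. Since p ≠ (p+p!-2)+2 = p+p!, w ∈ L; and |w| ≥ p.
Write w = xyz as guaranteed by the lemma, with |xy| ≤ p and |y| > 0.
Because |xy| ≤ p and w begins with p copies of a, we have y = a^k with 1 ≤ k ≤ p.
Since 1 ≤ k ≤ p, k divides p!; set t = 1 + p!/k. Then xy^t z has p + (p!/k)·k = p + p! copies of a. Now the a-count is p+p! and (b-count)+2 = (p+p!-2)+2 = p+p!, so i ≠ j+2 fails. So xy^t z = a^{p+p!} b^{p+p!-2} ∉ L.
Contradiction. Therefore L is not regular.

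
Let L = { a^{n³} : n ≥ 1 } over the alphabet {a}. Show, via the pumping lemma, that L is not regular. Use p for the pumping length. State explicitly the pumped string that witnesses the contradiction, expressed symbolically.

Toward a contradiction, assume L is regular with pumping length p.
Take w = a^{p³} ∈ L with |w| = p³ ≥ p.
By the pumping lemma, w = xyz with |xy| ≤ p and |y| > 0.
Then y = a^k for some k with 1 ≤ k ≤ p.
Pump with i = 2: xy^2z = a^{p³+k}. Since 1 ≤ k ≤ p, p³ < p³+k ≤ p³+p < p³+3p²+3p+1 = (p+1)³, so p³+k is not a perfect cube. So xy^2z ∉ L.
This contradicts the pumping lemma, so L is not regular.

a^{p³+k}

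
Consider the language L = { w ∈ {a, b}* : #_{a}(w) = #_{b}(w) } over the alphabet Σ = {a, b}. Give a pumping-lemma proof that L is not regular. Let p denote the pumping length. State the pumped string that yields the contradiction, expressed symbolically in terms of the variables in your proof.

a^{p+k} b^p

Toward a contradiction, assume L is regular with pumping length p.
Choose w = a^p b^p ∈ L with |w| = 2p ≥ p.
Write w = xyz as guaranteed by the lemma, with |xy| ≤ p and |y| > 0.
Since the first p symbols of w are all a's and |xy| ≤ p, y lies entirely in the leading a-block: y = a^k for some k with 1 ≤ k ≤ p.
Pump with i = 2: xy^2z = a^{p+k} b^p has p+k occurrences of a but only p of b. Since k ≥ 1 the counts differ, so xy^2z ∉ L.
This contradicts the pumping lemma, so L is not regular.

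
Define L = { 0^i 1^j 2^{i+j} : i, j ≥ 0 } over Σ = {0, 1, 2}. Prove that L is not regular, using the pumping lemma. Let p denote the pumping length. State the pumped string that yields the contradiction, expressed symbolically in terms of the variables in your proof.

Toward a contradiction, assume L is regular with pumping length p.
Take w = 0^p 1^p 2^{2p} ∈ L (with i=j=p, i+j=2p), |w| = 4p ≥ p.
By the pumping lemma, w = xyz with |xy| ≤ p and |y| > 0.
The first p characters of w are 0's, so xy (and hence y) consists only of 0's. Write y = 0^k, 1 ≤ k ≤ p.
Consider xy^2z = 0^{p+k} 1^p 2^{2p}. Now the 0- and 1-counts sum to 2p+k, but the 2-count is 2p ≠ 2p+k. So xy^2z ∉ L.
This is a contradiction; hence L is not regular.

0^{p+k} 1^p 2^{2p}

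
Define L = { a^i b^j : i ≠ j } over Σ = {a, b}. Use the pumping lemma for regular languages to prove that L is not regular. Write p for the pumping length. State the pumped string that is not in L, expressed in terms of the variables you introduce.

a^{p+p!} b^{p+p!}

Assume L is regular. Let p be the pumping length given by the pumping lemma.
Choose w = a^p b^{p+p!}. Since p ≠ p+p!, w ∈ L; and |w| ≥ p.
The pumping lemma gives a decomposition w = xyz where |xy| ≤ p and y is nonempty.
The first p characters of w are a's, so xy (and hence y) consists only of a's. Write y = a^k, 1 ≤ k ≤ p.
Since 1 ≤ k ≤ p, k divides p!; set t = 1 + p!/k. Then xy^t z has p + (p!/k)·k = p + p! copies of a. Now the a-count equals the b-count, so i ≠ j fails. So xy^t z = a^{p+p!} b^{p+p!} ∉ L.
Contradiction. Therefore L is not regular.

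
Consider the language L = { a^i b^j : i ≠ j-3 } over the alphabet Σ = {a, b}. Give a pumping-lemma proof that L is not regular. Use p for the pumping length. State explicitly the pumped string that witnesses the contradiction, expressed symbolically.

Suppose for contradiction that L is regular, and let p be the pumping length.
Choose w = a^p b^{p+p!+3}. Since p ≠ (p+p!+3)-3 = p+p!, w ∈ L; and |w| ≥ p.
By the pumping lemma, w = xyz with |xy| ≤ p and |y| > 0.
Because |xy| ≤ p and w begins with p copies of a, we have y = a^k with 1 ≤ k ≤ p.
Since 1 ≤ k ≤ p, k divides p!; set t = 1 + p!/k. Then xy^t z has p + (p!/k)·k = p + p! copies of a. Now the a-count is p+p! and (b-count)-3 = (p+p!+3)-3 = p+p!, so i ≠ j-3 fails. So xy^t z = a^{p+p!} b^{p+p!+3} ∉ L.
Contradiction. Therefore L is not regular.

a^{p+p!} b^{p+p!+3}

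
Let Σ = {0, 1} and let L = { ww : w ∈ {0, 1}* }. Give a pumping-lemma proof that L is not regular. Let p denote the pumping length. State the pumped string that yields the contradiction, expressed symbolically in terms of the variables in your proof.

Assume L is regular; let p be its pumping constant.
Take w = 0^p 1^p 0^p 1^p = uu where u = 0^p1^p; then w ∈ L and |w| = 4p ≥ p.
Write w = xyz as guaranteed by the lemma, with |xy| ≤ p and y is nonempty.
Because |xy| ≤ p and w begins with p copies of 0, we have y = 0^k with 1 ≤ k ≤ p.
Pump with i = 2: xy^2z = 0^{p+k} 1^p 0^p 1^p, of length 4p+k. Suppose this equals vv. The string starts with 0 and ends with 1, so v does too; thus the boundary between the two copies of v is a 1→0 transition. There is exactly one such transition, at position 2p+k, so |v| = 2p+k and |vv| = 4p+2k ≠ 4p+k since k ≥ 1. So xy^2z ∉ L.
Contradiction. Therefore L is not regular.

0^{p+k} 1^p 0^p 1^p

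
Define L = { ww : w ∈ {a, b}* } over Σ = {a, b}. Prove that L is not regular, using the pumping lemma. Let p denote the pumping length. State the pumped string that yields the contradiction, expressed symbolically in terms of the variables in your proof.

a^{p+k} b^p a^p b^p

Suppose for contradiction that L is regular, and let p be the pumping length.
Take w = a^p b^p a^p b^p = uu where u = a^pb^p; then w ∈ L and |w| = 4p ≥ p.
By the pumping lemma, w = xyz with |xy| ≤ p and y is nonempty.
The first p characters of w are a's, so xy (and hence y) consists only of a's. Write y = a^k, 1 ≤ k ≤ p.
Pump with i = 2: xy^2z = a^{p+k} b^p a^p b^p, of length 4p+k. Suppose this equals vv. The string starts with a and ends with b, so v does too; thus the boundary between the two copies of v is a b→a transition. There is exactly one such transition, at position 2p+k, so |v| = 2p+k and |vv| = 4p+2k ≠ 4p+k since k ≥ 1. So xy^2z ∉ L.
This is a contradiction; hence L is not regular.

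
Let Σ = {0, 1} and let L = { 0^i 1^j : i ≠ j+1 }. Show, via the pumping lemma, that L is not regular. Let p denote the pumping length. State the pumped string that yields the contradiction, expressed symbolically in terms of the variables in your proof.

0^{p+p!} 1^{p+p!-1}

Assume L is regular. Let p be the pumping length given by the pumping lemma.
Choose w = 0^p 1^{p+p!-1}. Since p ≠ (p+p!-1)+1 = p+p!, w ∈ L; and |w| ≥ p.
The pumping lemma gives a decomposition w = xyz where |xy| ≤ p and y is nonempty.
Because |xy| ≤ p and w begins with p copies of 0, we have y = 0^k with 1 ≤ k ≤ p.
Since 1 ≤ k ≤ p, k divides p!; set t = 1 + p!/k. Then xy^t z has p + (p!/k)·k = p + p! copies of 0. Now the 0-count is p+p! and (1-count)+1 = (p+p!-1)+1 = p+p!, so i ≠ j+1 fails. So xy^t z = 0^{p+p!} 1^{p+p!-1} ∉ L.
Contradiction. Therefore L is not regular.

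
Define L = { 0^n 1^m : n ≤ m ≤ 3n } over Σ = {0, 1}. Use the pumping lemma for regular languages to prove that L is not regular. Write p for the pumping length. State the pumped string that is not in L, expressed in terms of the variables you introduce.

0^{p+k} 1^p

Suppose for contradiction that L is regular, and let p be the pumping length.
Take w = 0^p 1^p ∈ L (since p ≤ p ≤ 3p), with |w| = 2p ≥ p.
By the pumping lemma, w = xyz with |xy| ≤ p and |y| ≥ 1.
Since the first p symbols of w are all 0's and |xy| ≤ p, y lies entirely in the leading 0-block: y = 0^k for some k with 1 ≤ k ≤ p.
Pump with i = 2: xy^2z = 0^{p+k} 1^p. Now n = p+k > p = m, so the condition n ≤ m fails. Thus xy^2z ∉ L.
This contradicts the pumping lemma, so L is not regular.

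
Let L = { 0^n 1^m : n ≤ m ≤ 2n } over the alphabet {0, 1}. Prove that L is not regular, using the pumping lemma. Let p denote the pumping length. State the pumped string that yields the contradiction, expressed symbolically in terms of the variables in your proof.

Assume L is regular. Let p be the pumping length given by the pumping lemma.
Take w = 0^p 1^p ∈ L (since p ≤ p ≤ 2p), with |w| = 2p ≥ p.
The pumping lemma gives a decomposition w = xyz where |xy| ≤ p and |y| ≥ 1.
Since the first p symbols of w are all 0's and |xy| ≤ p, y lies entirely in the leading 0-block: y = 0^k for some k with 1 ≤ k ≤ p.
Pump with i = 2: xy^2z = 0^{p+k} 1^p. Now n = p+k > p = m, so the condition n ≤ m fails. Thus xy^2z ∉ L.
This contradicts the pumping lemma, so L is not regular.

0^{p+k} 1^p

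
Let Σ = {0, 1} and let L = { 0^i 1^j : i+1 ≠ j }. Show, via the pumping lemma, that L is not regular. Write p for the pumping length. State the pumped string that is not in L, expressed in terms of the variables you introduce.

Suppose for contradiction that L is regular, and let p be the pumping length.
Choose w = 0^p 1^{p+p!+1}. Since p ≠ (p+p!+1)-1 = p+p!, w ∈ L; and |w| ≥ p.
By the pumping lemma, w = xyz with |xy| ≤ p and |y| ≥ 1.
The first p characters of w are 0's, so xy (and hence y) consists only of 0's. Write y = 0^k, 1 ≤ k ≤ p.
Since 1 ≤ k ≤ p, k divides p!; set t = 1 + p!/k. Then xy^t z has p + (p!/k)·k = p + p! copies of 0. Now the 0-count is p+p! and (1-count)-1 = (p+p!+1)-1 = p+p!, so i+1 ≠ j fails. So xy^t z = 0^{p+p!} 1^{p+p!+1} ∉ L.
This is a contradiction; hence L is not regular.

0^{p+p!} 1^{p+p!+1}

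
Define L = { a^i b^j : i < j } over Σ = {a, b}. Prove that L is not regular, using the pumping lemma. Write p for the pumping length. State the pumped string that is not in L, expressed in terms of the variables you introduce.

Assume L is regular; let p be its pumping constant.
Choose w = a^p b^{p+1} ∈ L, with |w| = 2p+1 ≥ p.
By the pumping lemma, w = xyz with |xy| ≤ p and y is nonempty.
The first p characters of w are a's, so xy (and hence y) consists only of a's. Write y = a^k, 1 ≤ k ≤ p.
Consider xy^2z = a^{p+k} b^{p+1}. Since k ≥ 1, the a-count p+k is at least p+1, so i < j fails; thus xy^2z ∉ L.
This contradicts the pumping lemma, so L is not regular.

a^{p+k} b^{p+1}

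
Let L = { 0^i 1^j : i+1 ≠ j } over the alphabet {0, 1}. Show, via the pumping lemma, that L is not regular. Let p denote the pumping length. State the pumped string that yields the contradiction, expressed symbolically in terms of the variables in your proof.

0^{p+p!} 1^{p+p!+1}

Suppose for contradiction that L is regular, and let p be the pumping length.
Choose w = 0^p 1^{p+p!+1}. Since p ≠ (p+p!+1)-1 = p+p!, w ∈ L; and |w| ≥ p.
The pumping lemma gives a decomposition w = xyz where |xy| ≤ p and |y| > 0.
The first p characters of w are 0's, so xy (and hence y) consists only of 0's. Write y = 0^k, 1 ≤ k ≤ p.
Since 1 ≤ k ≤ p, k divides p!; set t = 1 + p!/k. Then xy^t z has p + (p!/k)·k = p + p! copies of 0. Now the 0-count is p+p! and (1-count)-1 = (p+p!+1)-1 = p+p!, so i+1 ≠ j fails. So xy^t z = 0^{p+p!} 1^{p+p!+1} ∉ L.
Contradiction. Therefore L is not regular.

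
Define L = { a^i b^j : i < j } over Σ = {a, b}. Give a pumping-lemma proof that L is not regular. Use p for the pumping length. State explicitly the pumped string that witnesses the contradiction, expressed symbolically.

a^{p+k} b^{p+1}

Assume L is regular; let p be its pumping constant.
Choose w = a^p b^{p+1} ∈ L, with |w| = 2p+1 ≥ p.
The pumping lemma gives a decomposition w = xyz where |xy| ≤ p and y is nonempty.
The first p characters of w are a's, so xy (and hence y) consists only of a's. Write y = a^k, 1 ≤ k ≤ p.
Consider xy^2z = a^{p+k} b^{p+1}. Since k ≥ 1, the a-count p+k is at least p+1, so i < j fails; thus xy^2z ∉ L.
This is a contradiction; hence L is not regular.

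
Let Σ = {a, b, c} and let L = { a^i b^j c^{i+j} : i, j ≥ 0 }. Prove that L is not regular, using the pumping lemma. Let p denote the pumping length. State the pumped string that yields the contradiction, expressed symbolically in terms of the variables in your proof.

Suppose for contradiction that L is regular, and let p be the pumping length.
Take w = a^p b^p c^{2p} ∈ L (with i=j=p, i+j=2p), |w| = 4p ≥ p.
By the pumping lemma, w = xyz with |xy| ≤ p and y is nonempty.
The first p characters of w are a's, so xy (and hence y) consists only of a's. Write y = a^k, 1 ≤ k ≤ p.
Consider xy^2z = a^{p+k} b^p c^{2p}. Now the a- and b-counts sum to 2p+k, but the c-count is 2p ≠ 2p+k. So xy^2z ∉ L.
This is a contradiction; hence L is not regular.

a^{p+k} b^p c^{2p}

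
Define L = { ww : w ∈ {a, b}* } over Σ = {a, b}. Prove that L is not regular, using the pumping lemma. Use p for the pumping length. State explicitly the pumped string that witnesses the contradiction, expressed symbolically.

Assume L is regular; let p be its pumping constant.
Take w = a^p b^p a^p b^p = uu where u = a^pb^p; then w ∈ L and |w| = 4p ≥ p.
By the pumping lemma, w = xyz with |xy| ≤ p and |y| ≥ 1.
Because |xy| ≤ p and w begins with p copies of a, we have y = a^k with 1 ≤ k ≤ p.
Pump with i = 2: xy^2z = a^{p+k} b^p a^p b^p, of length 4p+k. Suppose this equals vv. The string starts with a and ends with b, so v does too; thus the boundary between the two copies of v is a b→a transition. There is exactly one such transition, at position 2p+k, so |v| = 2p+k and |vv| = 4p+2k ≠ 4p+k since k ≥ 1. So xy^2z ∉ L.
This contradicts the pumping lemma, so L is not regular.

a^{p+k} b^p a^p b^p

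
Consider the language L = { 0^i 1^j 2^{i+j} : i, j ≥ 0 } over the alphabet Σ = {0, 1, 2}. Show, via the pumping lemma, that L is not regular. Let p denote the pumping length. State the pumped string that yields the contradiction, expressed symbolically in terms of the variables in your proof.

0^{p+k} 1^p 2^{2p}

Toward a contradiction, assume L is regular with pumping length p.
Take w = 0^p 1^p 2^{2p} ∈ L (with i=j=p, i+j=2p), |w| = 4p ≥ p.
Write w = xyz as guaranteed by the lemma, with |xy| ≤ p and |y| ≥ 1.
The first p characters of w are 0's, so xy (and hence y) consists only of 0's. Write y = 0^k, 1 ≤ k ≤ p.
Consider xy^2z = 0^{p+k} 1^p 2^{2p}. Now the 0- and 1-counts sum to 2p+k, but the 2-count is 2p ≠ 2p+k. So xy^2z ∉ L.
Contradiction. Therefore L is not regular.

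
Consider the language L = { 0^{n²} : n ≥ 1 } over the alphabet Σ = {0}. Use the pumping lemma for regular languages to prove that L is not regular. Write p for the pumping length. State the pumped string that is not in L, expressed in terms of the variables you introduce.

Assume L is regular; let p be its pumping constant.
Take w = 0^{p²} ∈ L with |w| = p² ≥ p.
Write w = xyz as guaranteed by the lemma, with |xy| ≤ p and |y| > 0.
Then y = 0^k for some k with 1 ≤ k ≤ p.
Pump with i = 2: xy^2z = 0^{p²+k}. Since 1 ≤ k ≤ p, p² < p²+k ≤ p²+p < (p+1)², so p²+k lies strictly between consecutive squares and is not a perfect square. So xy^2z ∉ L.
This contradicts the pumping lemma, so L is not regular.

0^{p²+k}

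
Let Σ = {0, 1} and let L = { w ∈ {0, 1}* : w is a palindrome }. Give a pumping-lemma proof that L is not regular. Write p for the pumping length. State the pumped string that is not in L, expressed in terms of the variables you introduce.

Suppose for contradiction that L is regular, and let p be the pumping length.
Take w = 0^p 1 0^p, a palindrome of length 2p+1 ≥ p.
By the pumping lemma, w = xyz with |xy| ≤ p and y is nonempty.
Because |xy| ≤ p and w begins with p copies of 0, we have y = 0^k with 1 ≤ k ≤ p.
Pump with i = 2: xy^2z = 0^{p+k} 1 0^p. Its reverse is 0^p 1 0^{p+k}, which differs from xy^2z since k ≥ 1. So xy^2z is not a palindrome and xy^2z ∉ L.
This contradicts the pumping lemma, so L is not regular.

0^{p+k} 1 0^p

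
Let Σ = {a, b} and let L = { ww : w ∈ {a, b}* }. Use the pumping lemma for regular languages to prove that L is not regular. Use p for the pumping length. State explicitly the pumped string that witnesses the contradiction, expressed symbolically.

Assume L is regular; let p be its pumping constant.
Take w = a^p b^p a^p b^p = uu where u = a^pb^p; then w ∈ L and |w| = 4p ≥ p.
The pumping lemma gives a decomposition w = xyz where |xy| ≤ p and |y| > 0.
Because |xy| ≤ p and w begins with p copies of a, we have y = a^k with 1 ≤ k ≤ p.
Pump with i = 2: xy^2z = a^{p+k} b^p a^p b^p, of length 4p+k. Suppose this equals vv. The string starts with a and ends with b, so v does too; thus the boundary between the two copies of v is a b→a transition. There is exactly one such transition, at position 2p+k, so |v| = 2p+k and |vv| = 4p+2k ≠ 4p+k since k ≥ 1. So xy^2z ∉ L.
Contradiction. Therefore L is not regular.

a^{p+k} b^p a^p b^p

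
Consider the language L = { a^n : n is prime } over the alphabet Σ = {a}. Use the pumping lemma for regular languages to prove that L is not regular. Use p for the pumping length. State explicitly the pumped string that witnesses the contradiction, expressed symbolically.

a^{q(1+k)}

Assume L is regular. Let p be the pumping length given by the pumping lemma.
Let q be a prime with q ≥ p+2 (infinitely many primes exist), and take w = a^q ∈ L with |w| = q ≥ p.
Write w = xyz as guaranteed by the lemma, with |xy| ≤ p and y is nonempty.
Then y = a^k for some k with 1 ≤ k ≤ p.
Since 1 ≤ k ≤ p, |xz| = q-k. Pump with i = q+1: |xy^{q+1}z| = (q-k)+(q+1)k = q+qk = q(1+k), which is composite (both factors ≥ 2). So xy^{q+1}z = a^{q(1+k)} ∉ L.
This contradicts the pumping lemma, so L is not regular.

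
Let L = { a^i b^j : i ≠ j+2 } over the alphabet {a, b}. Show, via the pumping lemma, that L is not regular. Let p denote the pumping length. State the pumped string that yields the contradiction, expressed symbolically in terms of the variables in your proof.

Toward a contradiction, assume L is regular with pumping length p.
Choose w = a^p b^{p+p!-2}. Since p ≠ (p+p!-2)+2 = p+p!, w ∈ L; and |w| ≥ p.
Write w = xyz as guaranteed by the lemma, with |xy| ≤ p and |y| > 0.
Because |xy| ≤ p and w begins with p copies of a, we have y = a^k with 1 ≤ k ≤ p.
Since 1 ≤ k ≤ p, k divides p!; set t = 1 + p!/k. Then xy^t z has p + (p!/k)·k = p + p! copies of a. Now the a-count is p+p! and (b-count)+2 = (p+p!-2)+2 = p+p!, so i ≠ j+2 fails. So xy^t z = a^{p+p!} b^{p+p!-2} ∉ L.
Contradiction. Therefore L is not regular.

a^{p+p!} b^{p+p!-2}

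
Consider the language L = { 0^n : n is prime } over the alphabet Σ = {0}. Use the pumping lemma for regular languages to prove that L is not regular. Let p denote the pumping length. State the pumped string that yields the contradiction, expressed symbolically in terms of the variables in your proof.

Suppose for contradiction that L is regular, and let p be the pumping length.
Let q be a prime with q ≥ p+2 (infinitely many primes exist), and take w = 0^q ∈ L with |w| = q ≥ p.
Write w = xyz as guaranteed by the lemma, with |xy| ≤ p and |y| > 0.
Then y = 0^k for some k with 1 ≤ k ≤ p.
Since 1 ≤ k ≤ p, |xz| = q-k. Pump with i = q+1: |xy^{q+1}z| = (q-k)+(q+1)k = q+qk = q(1+k), which is composite (both factors ≥ 2). So xy^{q+1}z = 0^{q(1+k)} ∉ L.
This is a contradiction; hence L is not regular.

0^{q(1+k)}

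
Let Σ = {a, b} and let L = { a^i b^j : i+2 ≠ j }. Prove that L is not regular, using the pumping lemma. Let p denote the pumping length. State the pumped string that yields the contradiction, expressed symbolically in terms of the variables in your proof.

a^{p+p!} b^{p+p!+2}

Toward a contradiction, assume L is regular with pumping length p.
Choose w = a^p b^{p+p!+2}. Since p ≠ (p+p!+2)-2 = p+p!, w ∈ L; and |w| ≥ p.
The pumping lemma gives a decomposition w = xyz where |xy| ≤ p and |y| ≥ 1.
The first p characters of w are a's, so xy (and hence y) consists only of a's. Write y = a^k, 1 ≤ k ≤ p.
Since 1 ≤ k ≤ p, k divides p!; set t = 1 + p!/k. Then xy^t z has p + (p!/k)·k = p + p! copies of a. Now the a-count is p+p! and (b-count)-2 = (p+p!+2)-2 = p+p!, so i+2 ≠ j fails. So xy^t z = a^{p+p!} b^{p+p!+2} ∉ L.
Contradiction. Therefore L is not regular.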